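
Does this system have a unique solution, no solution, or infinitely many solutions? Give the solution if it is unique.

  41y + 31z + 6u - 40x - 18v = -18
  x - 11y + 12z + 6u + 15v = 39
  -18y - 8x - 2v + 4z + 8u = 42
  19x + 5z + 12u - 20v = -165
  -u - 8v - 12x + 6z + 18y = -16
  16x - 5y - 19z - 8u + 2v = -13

no solution

Row-reduce:
R1 ← R1 / (-40).
R2 ← R2 − 1·R1.
R3 ← R3 + 8·R1.
R4 ← R4 − 19·R1.
R5 ← R5 + 12·R1.
R6 ← R6 − 16·R1.
R2 ← R2 / (-399/40).
R1 ← R1 + 41/40·R2.
R3 ← R3 + 131/5·R2.
R4 ← R4 − 779/40·R2.
R5 ← R5 − 57/10·R2.
R6 ← R6 − 57/5·R2.
R3 ← R3 / (-2038/57).
R1 ← R1 + 119/57·R3.
R2 ← R2 + 73/57·R3.
R4 ← R4 − 134/3·R3.
R5 ← R5 − 4·R3.
R6 ← R6 − 8·R3.
R4 ← R4 / (108224/7133).
R1 ← R1 + 1682/7133·R4.
R2 ← R2 + 2008/7133·R4.
R3 ← R3 − 1866/7133·R4.
R5 ← R5 + 2369/7133·R4.
R6 ← R6 + 4738/7133·R4.
R5 ← R5 / (66383/108224).
R1 ← R1 − 20551/54112·R5.
R2 ← R2 + 13507/13528·R5.
R3 ← R3 − 98229/54112·R5.
R4 ← R4 + 327309/108224·R5.
R6 ← R6 − 66383/54112·R5.
Row 6 reduces to 0 = 1, a contradiction. The system is inconsistent.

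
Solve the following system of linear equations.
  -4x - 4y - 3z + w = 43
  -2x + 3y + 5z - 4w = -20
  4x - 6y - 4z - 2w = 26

infinitely many solutions

Row-reduce:
R1 ← R1 / (-4).
R2 ← R2 + 2·R1.
R3 ← R3 − 4·R1.
R2 ← R2 / (5).
R1 ← R1 − 1·R2.
R3 ← R3 + 10·R2.
R3 ← R3 / (6).
R1 ← R1 + 11/20·R3.
R2 ← R2 − 13/10·R3.
Rank is 3 with 4 unknowns, leaving w free.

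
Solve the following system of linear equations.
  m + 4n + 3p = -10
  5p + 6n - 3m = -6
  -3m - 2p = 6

m = -2, n = -2, p = 0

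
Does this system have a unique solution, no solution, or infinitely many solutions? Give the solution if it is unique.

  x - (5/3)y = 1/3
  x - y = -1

x = -3, y = -2

Row-reduce the augmented matrix:
R2 ← R2 − 1·R1.
R2 ← R2 / (2/3).
R1 ← R1 + 5/3·R2.
Reading off the reduced rows gives x = -3, y = -2.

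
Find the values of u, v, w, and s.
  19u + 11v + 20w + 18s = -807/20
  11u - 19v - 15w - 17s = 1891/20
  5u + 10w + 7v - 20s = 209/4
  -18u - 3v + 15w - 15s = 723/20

u = 6/5, v = -9/4, w = 3/5, s = -14/5

Row-reduce the augmented matrix:
R1 ← R1 / (19).
R2 ← R2 − 11·R1.
R3 ← R3 − 5·R1.
R4 ← R4 + 18·R1.
R2 ← R2 / (-482/19).
R1 ← R1 − 11/19·R2.
R3 ← R3 − 78/19·R2.
R4 ← R4 − 141/19·R2.
R3 ← R3 / (105/241).
R1 ← R1 − 215/482·R3.
R2 ← R2 − 505/482·R3.
R4 ← R4 − 12615/482·R3.
R4 ← R4 / (12226/7).
R1 ← R1 − 634/21·R4.
R2 ← R2 − 1496/21·R4.
R3 ← R3 + 7031/105·R4.
Reading off the reduced rows gives u = 6/5, v = -9/4, w = 3/5, s = -14/5.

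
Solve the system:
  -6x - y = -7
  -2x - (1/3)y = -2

Row-reduce:
R1 ← R1 / (-6).
R2 ← R2 + 2·R1.
Row 2 reduces to 0 = 1/3, a contradiction. The system is inconsistent.

no solution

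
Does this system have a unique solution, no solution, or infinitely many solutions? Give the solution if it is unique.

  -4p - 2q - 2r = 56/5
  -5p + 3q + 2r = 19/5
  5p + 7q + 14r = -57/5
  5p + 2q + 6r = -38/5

p = -2, q = -3, r = 7/5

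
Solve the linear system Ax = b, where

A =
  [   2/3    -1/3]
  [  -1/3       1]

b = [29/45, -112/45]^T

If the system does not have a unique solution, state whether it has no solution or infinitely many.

Row-reduce the augmented matrix:
R1 ← R1 / (2/3).
R2 ← R2 + 1/3·R1.
R2 ← R2 / (5/6).
R1 ← R1 + 1/2·R2.
Reading off the reduced rows gives x_1 = -1/3, x_2 = -13/5.

x_1 = -1/3, x_2 = -13/5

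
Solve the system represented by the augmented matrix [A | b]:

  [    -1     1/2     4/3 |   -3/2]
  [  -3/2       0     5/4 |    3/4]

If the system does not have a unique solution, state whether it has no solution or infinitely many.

Row-reduce:
R1 ← R1 / (-1).
R2 ← R2 + 3/2·R1.
R2 ← R2 / (-3/4).
R1 ← R1 + 1/2·R2.
Rank is 2 with 3 unknowns, leaving x_3 free.

infinitely many solutions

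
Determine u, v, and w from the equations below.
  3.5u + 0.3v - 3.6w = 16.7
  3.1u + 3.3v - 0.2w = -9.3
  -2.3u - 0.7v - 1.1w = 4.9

u = 1, v = -4, w = -4

Row-reduce the augmented matrix:
R1 ← R1 / (7/2).
R2 ← R2 − 31/10·R1.
R3 ← R3 + 23/10·R1.
R2 ← R2 / (531/175).
R1 ← R1 − 3/35·R2.
R3 ← R3 + 88/175·R2.
R3 ← R3 / (-15773/5310).
R1 ← R1 + 197/177·R3.
R2 ← R2 − 523/531·R3.
Reading off the reduced rows gives u = 1, v = -4, w = -4.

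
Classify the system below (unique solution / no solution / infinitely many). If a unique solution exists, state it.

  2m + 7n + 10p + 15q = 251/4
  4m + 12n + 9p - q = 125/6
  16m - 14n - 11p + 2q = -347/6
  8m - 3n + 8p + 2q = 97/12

m = -5/3, n = 3/4, p = 7/3, q = 5/2

Row-reduce the augmented matrix:
R1 ← R1 / (2).
R2 ← R2 − 4·R1.
R3 ← R3 − 16·R1.
R4 ← R4 − 8·R1.
R2 ← R2 / (-2).
R1 ← R1 − 7/2·R2.
R3 ← R3 + 70·R2.
R4 ← R4 + 31·R2.
R3 ← R3 / (294).
R1 ← R1 + 57/4·R3.
R2 ← R2 − 11/2·R3.
R4 ← R4 − 277/2·R3.
R4 ← R4 / (-19429/588).
R1 ← R1 − 47/392·R4.
R2 ← R2 + 1523/588·R4.
R3 ← R3 − 967/294·R4.
Reading off the reduced rows gives m = -5/3, n = 3/4, p = 7/3, q = 5/2.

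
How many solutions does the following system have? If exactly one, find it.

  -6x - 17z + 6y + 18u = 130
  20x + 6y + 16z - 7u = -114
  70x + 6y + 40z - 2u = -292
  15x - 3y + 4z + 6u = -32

infinitely many solutions

Row-reduce:
R1 ← R1 / (-6).
R2 ← R2 − 20·R1.
R3 ← R3 − 70·R1.
R4 ← R4 − 15·R1.
R2 ← R2 / (26).
R1 ← R1 + 1·R2.
R3 ← R3 − 76·R2.
R4 ← R4 − 12·R2.
R3 ← R3 / (-513/13).
R1 ← R1 − 33/26·R3.
R2 ← R2 + 61/39·R3.
R4 ← R4 + 513/26·R3.
Rank is 3 with 4 unknowns, leaving u free.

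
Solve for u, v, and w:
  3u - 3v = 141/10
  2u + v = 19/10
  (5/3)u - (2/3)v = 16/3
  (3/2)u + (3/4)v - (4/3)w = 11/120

Row-reduce the augmented matrix:
R1 ← R1 / (3).
R2 ← R2 − 2·R1.
R3 ← R3 − 5/3·R1.
R4 ← R4 − 3/2·R1.
R2 ← R2 / (3).
R1 ← R1 + 1·R2.
R3 ← R3 − 1·R2.
R4 ← R4 − 9/4·R2.
Swap R3 and R4.
R3 ← R3 / (-4/3).
R4 reduces to 0 = 0, so the extra equation is consistent.
Reading off the reduced rows gives u = 11/5, v = -5/2, w = 1.

u = 11/5, v = -5/2, w = 1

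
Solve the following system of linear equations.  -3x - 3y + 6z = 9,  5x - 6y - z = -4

Row-reduce:
R1 ← R1 / (-3).
R2 ← R2 − 5·R1.
R2 ← R2 / (-11).
R1 ← R1 − 1·R2.
Rank is 2 with 3 unknowns, leaving z free.

infinitely many solutions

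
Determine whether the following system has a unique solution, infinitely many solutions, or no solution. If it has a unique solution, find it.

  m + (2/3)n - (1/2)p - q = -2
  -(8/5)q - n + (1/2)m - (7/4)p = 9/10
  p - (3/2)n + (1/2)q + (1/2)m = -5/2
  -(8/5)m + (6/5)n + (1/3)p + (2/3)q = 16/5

Row-reduce the augmented matrix:
R2 ← R2 − 1/2·R1.
R3 ← R3 − 1/2·R1.
R4 ← R4 + 8/5·R1.
R2 ← R2 / (-4/3).
R1 ← R1 − 2/3·R2.
R3 ← R3 + 11/6·R2.
R4 ← R4 − 34/15·R2.
R3 ← R3 / (53/16).
R1 ← R1 + 5/4·R3.
R2 ← R2 − 9/8·R3.
R4 ← R4 + 181/60·R3.
R4 ← R4 / (-2048/3975).
R1 ← R1 + 319/530·R4.
R2 ← R2 + 3/106·R4.
R3 ← R3 − 201/265·R4.
Reading off the reduced rows gives m = -2, n = 0, p = -2, q = 1.

m = -2, n = 0, p = -2, q = 1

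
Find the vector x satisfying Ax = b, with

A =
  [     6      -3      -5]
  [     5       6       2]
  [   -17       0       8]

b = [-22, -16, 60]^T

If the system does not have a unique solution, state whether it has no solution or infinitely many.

Row-reduce:
R1 ← R1 / (6).
R2 ← R2 − 5·R1.
R3 ← R3 + 17·R1.
R2 ← R2 / (17/2).
R1 ← R1 + 1/2·R2.
R3 ← R3 + 17/2·R2.
Rank is 2 with 3 unknowns, leaving x_3 free.

infinitely many solutions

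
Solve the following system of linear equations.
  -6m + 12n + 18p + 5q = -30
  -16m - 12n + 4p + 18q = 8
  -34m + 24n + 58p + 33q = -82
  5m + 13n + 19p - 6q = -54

infinitely many solutions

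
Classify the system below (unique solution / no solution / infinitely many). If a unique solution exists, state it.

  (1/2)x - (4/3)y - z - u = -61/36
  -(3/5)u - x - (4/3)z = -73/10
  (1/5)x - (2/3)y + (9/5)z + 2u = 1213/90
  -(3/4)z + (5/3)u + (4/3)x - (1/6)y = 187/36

x = 3/2, y = -8/3, z = 3, u = 3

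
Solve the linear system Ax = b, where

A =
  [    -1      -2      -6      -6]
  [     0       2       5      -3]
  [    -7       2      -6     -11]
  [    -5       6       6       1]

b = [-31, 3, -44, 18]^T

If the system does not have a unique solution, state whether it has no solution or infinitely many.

infinitely many solutions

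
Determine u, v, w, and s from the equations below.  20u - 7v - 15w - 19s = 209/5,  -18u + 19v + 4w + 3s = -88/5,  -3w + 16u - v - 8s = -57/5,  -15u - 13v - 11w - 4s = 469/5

Row-reduce the augmented matrix:
R1 ← R1 / (20).
R2 ← R2 + 18·R1.
R3 ← R3 − 16·R1.
R4 ← R4 + 15·R1.
R2 ← R2 / (127/10).
R1 ← R1 + 7/20·R2.
R3 ← R3 − 23/5·R2.
R4 ← R4 + 73/4·R2.
R3 ← R3 / (1580/127).
R1 ← R1 + 257/254·R3.
R2 ← R2 + 95/127·R3.
R4 ← R4 + 9119/254·R3.
R4 ← R4 / (-9469/3160).
R1 ← R1 + 1067/3160·R4.
R2 ← R2 + 117/316·R4.
R3 ← R3 − 1563/1580·R4.
Reading off the reduced rows gives u = -2, v = -2, w = -3, s = -6/5.

u = -2, v = -2, w = -3, s = -6/5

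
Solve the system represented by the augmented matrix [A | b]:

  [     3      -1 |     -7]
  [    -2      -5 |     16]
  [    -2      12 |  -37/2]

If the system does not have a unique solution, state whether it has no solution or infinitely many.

Row-reduce:
R1 ← R1 / (3).
R2 ← R2 + 2·R1.
R3 ← R3 + 2·R1.
R2 ← R2 / (-17/3).
R1 ← R1 + 1/3·R2.
R3 ← R3 − 34/3·R2.
Row 3 reduces to 0 = -1/2, a contradiction. The system is inconsistent.

no solution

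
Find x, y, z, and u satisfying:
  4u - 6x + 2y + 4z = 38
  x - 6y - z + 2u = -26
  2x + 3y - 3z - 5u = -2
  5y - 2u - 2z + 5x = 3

Row-reduce the augmented matrix:
R1 ← R1 / (-6).
R2 ← R2 − 1·R1.
R3 ← R3 − 2·R1.
R4 ← R4 − 5·R1.
R2 ← R2 / (-17/3).
R1 ← R1 + 1/3·R2.
R3 ← R3 − 11/3·R2.
R4 ← R4 − 20/3·R2.
R3 ← R3 / (-32/17).
R1 ← R1 + 11/17·R3.
R2 ← R2 − 1/17·R3.
R4 ← R4 − 16/17·R3.
R4 ← R4 / (7/2).
R1 ← R1 + 5/32·R4.
R2 ← R2 + 17/32·R4.
R3 ← R3 − 33/32·R4.
Reading off the reduced rows gives x = -4, y = 5, z = -2, u = 3.

x = -4, y = 5, z = -2, u = 3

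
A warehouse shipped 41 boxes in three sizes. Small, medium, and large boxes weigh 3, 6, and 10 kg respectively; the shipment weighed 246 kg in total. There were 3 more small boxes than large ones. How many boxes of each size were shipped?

small boxes: 12, medium boxes: 20, large boxes: 9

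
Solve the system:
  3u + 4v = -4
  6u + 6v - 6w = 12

Row-reduce:
R1 ← R1 / (3).
R2 ← R2 − 6·R1.
R2 ← R2 / (-2).
R1 ← R1 − 4/3·R2.
Rank is 2 with 3 unknowns, leaving w free.

infinitely many solutions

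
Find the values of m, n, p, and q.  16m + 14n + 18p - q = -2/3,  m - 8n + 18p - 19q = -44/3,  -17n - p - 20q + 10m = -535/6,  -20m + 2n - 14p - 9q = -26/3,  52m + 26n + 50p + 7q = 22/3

Row-reduce the augmented matrix:
R1 ← R1 / (16).
R2 ← R2 − 1·R1.
R3 ← R3 − 10·R1.
R4 ← R4 + 20·R1.
R5 ← R5 − 52·R1.
R2 ← R2 / (-71/8).
R1 ← R1 − 7/8·R2.
R3 ← R3 + 103/4·R2.
R4 ← R4 − 39/2·R2.
R5 ← R5 + 39/2·R2.
R3 ← R3 / (-4346/71).
R1 ← R1 − 198/71·R3.
R2 ← R2 + 135/71·R3.
R4 ← R4 − 3236/71·R3.
R5 ← R5 + 3236/71·R3.
R4 ← R4 / (-55137/2173).
R1 ← R1 + 1343/4346·R4.
R2 ← R2 − 8943/8692·R4.
R3 ← R3 + 5051/8692·R4.
R5 ← R5 − 55137/2173·R4.
R5 reduces to 0 = 0, so the extra equation is consistent.
Reading off the reduced rows gives m = -8/3, n = 0, p = 5/2, q = 3.

m = -8/3, n = 0, p = 5/2, q = 3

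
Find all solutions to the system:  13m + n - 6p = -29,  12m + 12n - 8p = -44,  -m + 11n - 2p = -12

Row-reduce:
R1 ← R1 / (13).
R2 ← R2 − 12·R1.
R3 ← R3 + 1·R1.
R2 ← R2 / (144/13).
R1 ← R1 − 1/13·R2.
R3 ← R3 − 144/13·R2.
Row 3 reduces to 0 = 3, a contradiction. The system is inconsistent.

no solution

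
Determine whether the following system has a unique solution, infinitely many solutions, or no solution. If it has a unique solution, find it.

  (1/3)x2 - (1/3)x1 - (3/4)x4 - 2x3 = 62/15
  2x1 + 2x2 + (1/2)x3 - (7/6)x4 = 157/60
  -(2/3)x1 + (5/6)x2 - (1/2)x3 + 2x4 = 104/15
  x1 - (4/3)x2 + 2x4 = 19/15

Row-reduce the augmented matrix:
R1 ← R1 / (-1/3).
R2 ← R2 − 2·R1.
R3 ← R3 + 2/3·R1.
R4 ← R4 − 1·R1.
R2 ← R2 / (4).
R1 ← R1 + 1·R2.
R3 ← R3 − 1/6·R2.
R4 ← R4 + 1/3·R2.
R3 ← R3 / (191/48).
R1 ← R1 − 25/8·R3.
R2 ← R2 + 23/8·R3.
R4 ← R4 + 167/24·R3.
R4 ← R4 / (13319/2292).
R1 ← R1 + 1605/764·R4.
R2 ← R2 − 245/191·R4.
R3 ← R3 − 538/573·R4.
Reading off the reduced rows gives x1 = 3/5, x2 = 5/2, x3 = -5/2, x4 = 2.

x1 = 3/5, x2 = 5/2, x3 = -5/2, x4 = 2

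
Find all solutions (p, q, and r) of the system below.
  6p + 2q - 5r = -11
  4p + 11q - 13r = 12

Row-reduce:
R1 ← R1 / (6).
R2 ← R2 − 4·R1.
R2 ← R2 / (29/3).
R1 ← R1 − 1/3·R2.
Rank is 2 with 3 unknowns, leaving r free.

infinitely many solutions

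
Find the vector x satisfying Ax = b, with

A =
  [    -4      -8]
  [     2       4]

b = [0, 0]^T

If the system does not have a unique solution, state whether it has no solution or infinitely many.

infinitely many solutions

Row-reduce:
R1 ← R1 / (-4).
R2 ← R2 − 2·R1.
Rank is 1 with 2 unknowns, leaving x_2 free.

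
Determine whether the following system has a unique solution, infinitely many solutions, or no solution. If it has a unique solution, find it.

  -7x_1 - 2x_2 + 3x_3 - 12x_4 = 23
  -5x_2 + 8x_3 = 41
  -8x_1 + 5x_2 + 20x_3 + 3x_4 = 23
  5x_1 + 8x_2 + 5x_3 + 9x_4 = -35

x_1 = -1, x_2 = -5, x_3 = 2, x_4 = 0

Row-reduce the augmented matrix:
R1 ← R1 / (-7).
R3 ← R3 + 8·R1.
R4 ← R4 − 5·R1.
R2 ← R2 / (-5).
R1 ← R1 − 2/7·R2.
R3 ← R3 − 51/7·R2.
R4 ← R4 − 46/7·R2.
R3 ← R3 / (988/35).
R1 ← R1 − 1/35·R3.
R2 ← R2 + 8/5·R3.
R4 ← R4 − 618/35·R3.
R4 ← R4 / (-381/38).
R1 ← R1 − 129/76·R4.
R2 ← R2 − 18/19·R4.
R3 ← R3 − 45/76·R4.
Reading off the reduced rows gives x_1 = -1, x_2 = -5, x_3 = 2, x_4 = 0.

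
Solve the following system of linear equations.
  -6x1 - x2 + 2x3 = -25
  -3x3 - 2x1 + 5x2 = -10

infinitely many solutions

Row-reduce:
R1 ← R1 / (-6).
R2 ← R2 + 2·R1.
R2 ← R2 / (16/3).
R1 ← R1 − 1/6·R2.
Rank is 2 with 3 unknowns, leaving x3 free.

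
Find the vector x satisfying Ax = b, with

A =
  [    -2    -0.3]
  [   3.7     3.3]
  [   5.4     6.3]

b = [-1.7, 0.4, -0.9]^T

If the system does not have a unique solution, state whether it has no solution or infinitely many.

x_1 = 1, x_2 = -1

Row-reduce the augmented matrix:
R1 ← R1 / (-2).
R2 ← R2 − 37/10·R1.
R3 ← R3 − 27/5·R1.
R2 ← R2 / (549/200).
R1 ← R1 − 3/20·R2.
R3 ← R3 − 549/100·R2.
R3 reduces to 0 = 0, so the extra equation is consistent.
Reading off the reduced rows gives x_1 = 1, x_2 = -1.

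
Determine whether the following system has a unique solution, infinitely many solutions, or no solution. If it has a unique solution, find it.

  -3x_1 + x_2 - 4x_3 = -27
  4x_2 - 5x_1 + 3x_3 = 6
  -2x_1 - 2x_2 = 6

x_1 = 0, x_2 = -3, x_3 = 6

Row-reduce the augmented matrix:
R1 ← R1 / (-3).
R2 ← R2 + 5·R1.
R3 ← R3 + 2·R1.
R2 ← R2 / (7/3).
R1 ← R1 + 1/3·R2.
R3 ← R3 + 8/3·R2.
R3 ← R3 / (96/7).
R1 ← R1 − 19/7·R3.
R2 ← R2 − 29/7·R3.
Reading off the reduced rows gives x_1 = 0, x_2 = -3, x_3 = 6.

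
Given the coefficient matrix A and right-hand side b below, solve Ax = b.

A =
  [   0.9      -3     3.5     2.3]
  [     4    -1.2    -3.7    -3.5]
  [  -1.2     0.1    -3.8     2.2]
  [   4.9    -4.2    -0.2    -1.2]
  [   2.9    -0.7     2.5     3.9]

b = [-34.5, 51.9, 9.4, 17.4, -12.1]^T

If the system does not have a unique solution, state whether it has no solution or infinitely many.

Row-reduce the augmented matrix:
R1 ← R1 / (9/10).
R2 ← R2 − 4·R1.
R3 ← R3 + 6/5·R1.
R4 ← R4 − 49/10·R1.
R5 ← R5 − 29/10·R1.
R2 ← R2 / (182/15).
R1 ← R1 + 10/3·R2.
R3 ← R3 + 39/10·R2.
R4 ← R4 − 182/15·R2.
R5 ← R5 − 269/30·R2.
R3 ← R3 / (-4471/840).
R1 ← R1 + 255/182·R3.
R2 ← R2 + 1733/1092·R3.
R5 ← R5 − 59539/10920·R3.
Swap R4 and R5.
R4 ← R4 / (2181521/290615).
R1 ← R1 + 4922/3419·R4.
R2 ← R2 + 80568/58123·R4.
R3 ← R3 + 719/4471·R4.
R5 reduces to 0 = 0, so the extra equation is consistent.
Reading off the reduced rows gives x_1 = 6, x_2 = 4, x_3 = -6, x_4 = -3.

x_1 = 6, x_2 = 4, x_3 = -6, x_4 = -3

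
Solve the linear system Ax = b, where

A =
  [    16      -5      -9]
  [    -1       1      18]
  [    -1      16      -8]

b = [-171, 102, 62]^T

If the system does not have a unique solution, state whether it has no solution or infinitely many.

x_1 = -6, x_2 = 6, x_3 = 5

Row-reduce the augmented matrix:
R1 ← R1 / (16).
R2 ← R2 + 1·R1.
R3 ← R3 + 1·R1.
R2 ← R2 / (11/16).
R1 ← R1 + 5/16·R2.
R3 ← R3 − 251/16·R2.
R3 ← R3 / (-4471/11).
R1 ← R1 − 81/11·R3.
R2 ← R2 − 279/11·R3.
Reading off the reduced rows gives x_1 = -6, x_2 = 6, x_3 = 5.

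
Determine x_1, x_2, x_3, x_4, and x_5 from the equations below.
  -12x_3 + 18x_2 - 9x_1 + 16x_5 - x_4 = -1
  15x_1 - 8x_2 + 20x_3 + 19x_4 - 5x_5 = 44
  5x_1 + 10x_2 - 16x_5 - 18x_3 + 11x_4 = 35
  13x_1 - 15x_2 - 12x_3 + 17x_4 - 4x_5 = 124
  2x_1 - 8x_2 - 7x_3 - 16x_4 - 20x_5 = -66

Row-reduce the augmented matrix:
R1 ← R1 / (-9).
R2 ← R2 − 15·R1.
R3 ← R3 − 5·R1.
R4 ← R4 − 13·R1.
R5 ← R5 − 2·R1.
R2 ← R2 / (22).
R1 ← R1 + 2·R2.
R3 ← R3 − 20·R2.
R4 ← R4 − 11·R2.
R5 ← R5 + 4·R2.
R3 ← R3 / (-74/3).
R1 ← R1 − 4/3·R3.
R4 ← R4 + 88/3·R3.
R5 ← R5 + 29/3·R3.
R4 ← R4 / (1466/111).
R1 ← R1 − 1709/1221·R4.
R2 ← R2 − 26/33·R4.
R3 ← R3 − 263/1221·R4.
R5 ← R5 + 13417/1221·R4.
R5 ← R5 / (1013113/32252).
R1 ← R1 + 177805/32252·R5.
R2 ← R2 + 11375/8063·R5.
R3 ← R3 − 13929/32252·R5.
R4 ← R4 − 8915/2932·R5.
Reading off the reduced rows gives x_1 = -2, x_2 = -3, x_3 = -2, x_4 = 5, x_5 = 1.

x_1 = -2, x_2 = -3, x_3 = -2, x_4 = 5, x_5 = 1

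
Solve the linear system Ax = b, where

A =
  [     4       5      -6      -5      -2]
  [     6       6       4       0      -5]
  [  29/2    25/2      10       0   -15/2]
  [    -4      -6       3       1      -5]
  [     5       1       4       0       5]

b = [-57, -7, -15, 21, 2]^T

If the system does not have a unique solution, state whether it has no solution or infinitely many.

Row-reduce:
R1 ← R1 / (4).
R2 ← R2 − 6·R1.
R3 ← R3 − 29/2·R1.
R4 ← R4 + 4·R1.
R5 ← R5 − 5·R1.
R2 ← R2 / (-3/2).
R1 ← R1 − 5/4·R2.
R3 ← R3 + 45/8·R2.
R4 ← R4 + 1·R2.
R5 ← R5 + 21/4·R2.
R3 ← R3 / (-17).
R1 ← R1 − 28/3·R3.
R2 ← R2 + 26/3·R3.
R4 ← R4 + 35/3·R3.
R5 ← R5 + 34·R3.
R4 ← R4 / (-109/51).
R1 ← R1 + 25/51·R4.
R2 ← R2 − 5/51·R4.
R3 ← R3 − 10/17·R4.
Row 5 reduces to 0 = 4, a contradiction. The system is inconsistent.

no solution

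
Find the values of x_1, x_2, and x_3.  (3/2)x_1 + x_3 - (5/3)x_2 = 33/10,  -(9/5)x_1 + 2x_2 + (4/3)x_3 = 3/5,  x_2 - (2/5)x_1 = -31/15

x_1 = -7/3, x_2 = -3, x_3 = 9/5

Row-reduce the augmented matrix:
R1 ← R1 / (3/2).
R2 ← R2 + 9/5·R1.
R3 ← R3 + 2/5·R1.
Swap R2 and R3.
R2 ← R2 / (5/9).
R1 ← R1 + 10/9·R2.
R3 ← R3 / (38/15).
R1 ← R1 − 6/5·R3.
R2 ← R2 − 12/25·R3.
Reading off the reduced rows gives x_1 = -7/3, x_2 = -3, x_3 = 9/5.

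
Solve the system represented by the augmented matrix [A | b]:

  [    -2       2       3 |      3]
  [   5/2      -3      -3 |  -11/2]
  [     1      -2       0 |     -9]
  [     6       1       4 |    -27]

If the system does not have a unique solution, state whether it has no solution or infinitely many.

Row-reduce:
R1 ← R1 / (-2).
R2 ← R2 − 5/2·R1.
R3 ← R3 − 1·R1.
R4 ← R4 − 6·R1.
R2 ← R2 / (-1/2).
R1 ← R1 + 1·R2.
R3 ← R3 + 1·R2.
R4 ← R4 − 7·R2.
Swap R3 and R4.
R3 ← R3 / (47/2).
R1 ← R1 + 3·R3.
R2 ← R2 + 3/2·R3.
Row 4 reduces to 0 = -4, a contradiction. The system is inconsistent.

no solution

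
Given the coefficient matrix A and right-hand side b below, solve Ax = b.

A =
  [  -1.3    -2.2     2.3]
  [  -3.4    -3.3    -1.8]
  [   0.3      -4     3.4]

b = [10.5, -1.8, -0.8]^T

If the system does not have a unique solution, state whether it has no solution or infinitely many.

Row-reduce the augmented matrix:
R1 ← R1 / (-13/10).
R2 ← R2 + 17/5·R1.
R3 ← R3 − 3/10·R1.
R2 ← R2 / (319/130).
R1 ← R1 − 22/13·R2.
R3 ← R3 + 293/65·R2.
R3 ← R3 / (-33259/3190).
R1 ← R1 − 105/29·R3.
R2 ← R2 + 1016/319·R3.
Reading off the reduced rows gives x_1 = -6, x_2 = 4, x_3 = 5.

x_1 = -6, x_2 = 4, x_3 = 5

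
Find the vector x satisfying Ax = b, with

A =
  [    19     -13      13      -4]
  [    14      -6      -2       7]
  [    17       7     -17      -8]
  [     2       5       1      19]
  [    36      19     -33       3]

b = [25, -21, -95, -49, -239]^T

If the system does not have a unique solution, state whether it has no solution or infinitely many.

x_1 = -3, x_2 = -5, x_3 = 1, x_4 = -1

Row-reduce the augmented matrix:
R1 ← R1 / (19).
R2 ← R2 − 14·R1.
R3 ← R3 − 17·R1.
R4 ← R4 − 2·R1.
R5 ← R5 − 36·R1.
R2 ← R2 / (68/19).
R1 ← R1 + 13/19·R2.
R3 ← R3 − 354/19·R2.
R4 ← R4 − 121/19·R2.
R5 ← R5 − 829/19·R2.
R3 ← R3 / (538/17).
R1 ← R1 + 26/17·R3.
R2 ← R2 + 55/17·R3.
R4 ← R4 − 344/17·R3.
R5 ← R5 − 1420/17·R3.
R4 ← R4 / (40521/1076).
R1 ← R1 + 1103/1076·R4.
R2 ← R2 + 798/269·R4.
R3 ← R3 + 1911/1076·R4.
R5 ← R5 − 40521/1076·R4.
R5 reduces to 0 = 0, so the extra equation is consistent.
Reading off the reduced rows gives x_1 = -3, x_2 = -5, x_3 = 1, x_4 = -1.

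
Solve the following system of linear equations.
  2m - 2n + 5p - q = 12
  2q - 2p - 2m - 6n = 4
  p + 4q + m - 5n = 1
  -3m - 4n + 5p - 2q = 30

m = -3, n = -1, p = 3, q = -1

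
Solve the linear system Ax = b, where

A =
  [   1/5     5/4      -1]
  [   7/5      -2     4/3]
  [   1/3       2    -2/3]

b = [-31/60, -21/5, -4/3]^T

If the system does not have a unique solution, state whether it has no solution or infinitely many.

x_1 = -3, x_2 = -1/3, x_3 = -1/2

Row-reduce the augmented matrix:
R1 ← R1 / (1/5).
R2 ← R2 − 7/5·R1.
R3 ← R3 − 1/3·R1.
R2 ← R2 / (-43/4).
R1 ← R1 − 25/4·R2.
R3 ← R3 + 1/12·R2.
R3 ← R3 / (362/387).
R1 ← R1 + 20/129·R3.
R2 ← R2 + 100/129·R3.
Reading off the reduced rows gives x_1 = -3, x_2 = -1/3, x_3 = -1/2.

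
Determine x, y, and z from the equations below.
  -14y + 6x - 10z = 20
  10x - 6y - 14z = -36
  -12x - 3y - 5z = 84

x = -6, y = -4, z = 0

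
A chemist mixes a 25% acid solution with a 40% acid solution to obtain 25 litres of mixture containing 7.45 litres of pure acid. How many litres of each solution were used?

litres of solution A: 17, litres of solution B: 8

Let a = litres of solution A, b = litres of solution B.
  a + b = 25
  (1/4)a + (2/5)b = 149/20
From equation 1: a = 25 − b.
Substitute into equation 2 and solve: b = 8.
Then a = 17.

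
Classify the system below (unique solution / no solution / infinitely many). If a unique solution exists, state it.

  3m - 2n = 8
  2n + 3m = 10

m = 3, n = 1/2

Row-reduce the augmented matrix:
R1 ← R1 / (3).
R2 ← R2 − 3·R1.
R2 ← R2 / (4).
R1 ← R1 + 2/3·R2.
Reading off the reduced rows gives m = 3, n = 1/2.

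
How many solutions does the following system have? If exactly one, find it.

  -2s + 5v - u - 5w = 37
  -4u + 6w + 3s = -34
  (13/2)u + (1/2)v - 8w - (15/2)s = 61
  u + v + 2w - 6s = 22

Row-reduce:
R1 ← R1 / (-1).
R2 ← R2 + 4·R1.
R3 ← R3 − 13/2·R1.
R4 ← R4 − 1·R1.
R2 ← R2 / (-20).
R1 ← R1 + 5·R2.
R3 ← R3 − 33·R2.
R4 ← R4 − 6·R2.
R3 ← R3 / (12/5).
R1 ← R1 + 3/2·R3.
R2 ← R2 + 13/10·R3.
R4 ← R4 − 24/5·R3.
Row 4 reduces to 0 = 2, a contradiction. The system is inconsistent.

no solution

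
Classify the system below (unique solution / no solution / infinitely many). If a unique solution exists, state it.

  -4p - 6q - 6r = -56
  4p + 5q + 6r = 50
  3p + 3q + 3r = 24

Row-reduce the augmented matrix:
R1 ← R1 / (-4).
R2 ← R2 − 4·R1.
R3 ← R3 − 3·R1.
R2 ← R2 / (-1).
R1 ← R1 − 3/2·R2.
R3 ← R3 + 3/2·R2.
R3 ← R3 / (-3/2).
R1 ← R1 − 3/2·R3.
Reading off the reduced rows gives p = -4, q = 6, r = 6.

p = -4, q = 6, r = 6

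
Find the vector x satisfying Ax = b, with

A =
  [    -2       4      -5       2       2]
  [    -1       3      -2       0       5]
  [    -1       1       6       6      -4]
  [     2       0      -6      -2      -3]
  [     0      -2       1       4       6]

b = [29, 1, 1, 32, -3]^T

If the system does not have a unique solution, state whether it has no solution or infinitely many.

x_1 = 2, x_2 = 1, x_3 = -5, x_4 = 4, x_5 = -2

Row-reduce the augmented matrix:
R1 ← R1 / (-2).
R2 ← R2 + 1·R1.
R3 ← R3 + 1·R1.
R4 ← R4 − 2·R1.
R1 ← R1 + 2·R2.
R3 ← R3 + 1·R2.
R4 ← R4 − 4·R2.
R5 ← R5 + 2·R2.
R3 ← R3 / (9).
R1 ← R1 − 7/2·R3.
R2 ← R2 − 1/2·R3.
R4 ← R4 + 13·R3.
R5 ← R5 − 2·R3.
R4 ← R4 / (88/9).
R1 ← R1 + 41/9·R4.
R2 ← R2 + 11/9·R4.
R3 ← R3 − 4/9·R4.
R5 ← R5 − 10/9·R4.
R5 ← R5 / (359/22).
R1 ← R1 + 53/44·R5.
R2 ← R2 − 7/4·R5.
R3 ← R3 − 8/11·R5.
R4 ← R4 + 83/44·R5.
Reading off the reduced rows gives x_1 = 2, x_2 = 1, x_3 = -5, x_4 = 4, x_5 = -2.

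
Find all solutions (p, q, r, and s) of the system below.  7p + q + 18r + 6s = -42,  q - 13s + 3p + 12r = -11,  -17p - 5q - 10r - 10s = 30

infinitely many solutions

Row-reduce:
R1 ← R1 / (7).
R2 ← R2 − 3·R1.
R3 ← R3 + 17·R1.
R2 ← R2 / (4/7).
R1 ← R1 − 1/7·R2.
R3 ← R3 + 18/7·R2.
R3 ← R3 / (53).
R1 ← R1 − 3/2·R3.
R2 ← R2 − 15/2·R3.
Rank is 3 with 4 unknowns, leaving s free.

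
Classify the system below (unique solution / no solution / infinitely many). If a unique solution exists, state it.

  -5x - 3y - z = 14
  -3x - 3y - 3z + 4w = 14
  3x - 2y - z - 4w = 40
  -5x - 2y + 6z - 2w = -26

x = 2, y = -6, z = -6, w = -4

Row-reduce the augmented matrix:
R1 ← R1 / (-5).
R2 ← R2 + 3·R1.
R3 ← R3 − 3·R1.
R4 ← R4 + 5·R1.
R2 ← R2 / (-6/5).
R1 ← R1 − 3/5·R2.
R3 ← R3 + 19/5·R2.
R4 ← R4 − 1·R2.
R3 ← R3 / (6).
R1 ← R1 + 1·R3.
R2 ← R2 − 2·R3.
R4 ← R4 − 5·R3.
R4 ← R4 / (137/9).
R1 ← R1 + 7/9·R4.
R2 ← R2 − 20/9·R4.
R3 ← R3 + 25/9·R4.
Reading off the reduced rows gives x = 2, y = -6, z = -6, w = -4.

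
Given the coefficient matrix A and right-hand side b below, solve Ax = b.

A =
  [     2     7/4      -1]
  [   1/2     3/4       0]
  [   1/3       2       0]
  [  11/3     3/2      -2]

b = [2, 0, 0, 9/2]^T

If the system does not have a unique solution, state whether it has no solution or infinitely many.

no solution

Row-reduce:
R1 ← R1 / (2).
R2 ← R2 − 1/2·R1.
R3 ← R3 − 1/3·R1.
R4 ← R4 − 11/3·R1.
R2 ← R2 / (5/16).
R1 ← R1 − 7/8·R2.
R3 ← R3 − 41/24·R2.
R4 ← R4 + 41/24·R2.
R3 ← R3 / (-6/5).
R1 ← R1 + 6/5·R3.
R2 ← R2 − 4/5·R3.
R4 ← R4 − 6/5·R3.
Row 4 reduces to 0 = 1/2, a contradiction. The system is inconsistent.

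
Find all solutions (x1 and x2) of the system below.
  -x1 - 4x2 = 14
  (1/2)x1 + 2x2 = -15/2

no solution

Row-reduce:
R1 ← R1 / (-1).
R2 ← R2 − 1/2·R1.
Row 2 reduces to 0 = -1/2, a contradiction. The system is inconsistent.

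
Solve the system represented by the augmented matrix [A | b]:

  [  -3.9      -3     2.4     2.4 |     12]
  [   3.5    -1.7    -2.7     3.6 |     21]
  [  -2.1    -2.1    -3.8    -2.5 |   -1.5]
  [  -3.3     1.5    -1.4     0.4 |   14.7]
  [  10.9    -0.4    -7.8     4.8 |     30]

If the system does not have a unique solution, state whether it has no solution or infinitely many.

x_1 = -2, x_2 = 1, x_3 = -3, x_4 = 6

Row-reduce the augmented matrix:
R1 ← R1 / (-39/10).
R2 ← R2 − 7/2·R1.
R3 ← R3 + 21/10·R1.
R4 ← R4 + 33/10·R1.
R5 ← R5 − 109/10·R1.
R2 ← R2 / (-571/130).
R1 ← R1 − 10/13·R2.
R3 ← R3 + 63/130·R2.
R4 ← R4 − 105/26·R2.
R5 ← R5 + 571/65·R2.
R3 ← R3 / (-28733/5710).
R1 ← R1 + 406/571·R3.
R2 ← R2 − 71/571·R3.
R4 ← R4 + 22457/5710·R3.
R4 ← R4 / (2045701/287330).
R1 ← R1 − 29246/28733·R4.
R2 ← R2 + 40783/28733·R4.
R3 ← R3 − 25279/28733·R4.
R5 reduces to 0 = 0, so the extra equation is consistent.
Reading off the reduced rows gives x_1 = -2, x_2 = 1, x_3 = -3, x_4 = 6.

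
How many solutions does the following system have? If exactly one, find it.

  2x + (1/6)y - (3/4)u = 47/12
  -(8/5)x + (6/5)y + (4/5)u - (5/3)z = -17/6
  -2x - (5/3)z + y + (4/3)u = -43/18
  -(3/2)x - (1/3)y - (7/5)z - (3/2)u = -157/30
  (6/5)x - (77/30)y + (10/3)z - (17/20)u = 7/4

x = 3, y = -2, z = -3/2, u = 7/3

Row-reduce the augmented matrix:
R1 ← R1 / (2).
R2 ← R2 + 8/5·R1.
R3 ← R3 + 2·R1.
R4 ← R4 + 3/2·R1.
R5 ← R5 − 6/5·R1.
R2 ← R2 / (4/3).
R1 ← R1 − 1/12·R2.
R3 ← R3 − 7/6·R2.
R4 ← R4 + 5/24·R2.
R5 ← R5 + 8/3·R2.
R3 ← R3 / (-5/24).
R1 ← R1 − 5/48·R3.
R2 ← R2 + 5/4·R3.
R4 ← R4 + 797/480·R3.
R4 ← R4 / (-15857/3000).
R1 ← R1 + 11/60·R4.
R2 ← R2 + 23/10·R4.
R3 ← R3 + 49/25·R4.
R5 reduces to 0 = 0, so the extra equation is consistent.
Reading off the reduced rows gives x = 3, y = -2, z = -3/2, u = 7/3.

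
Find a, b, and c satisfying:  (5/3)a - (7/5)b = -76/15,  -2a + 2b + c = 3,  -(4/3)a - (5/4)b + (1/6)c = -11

a = 2, b = 6, c = -5

Row-reduce the augmented matrix:
R1 ← R1 / (5/3).
R2 ← R2 + 2·R1.
R3 ← R3 + 4/3·R1.
R2 ← R2 / (8/25).
R1 ← R1 + 21/25·R2.
R3 ← R3 + 237/100·R2.
R3 ← R3 / (727/96).
R1 ← R1 − 21/8·R3.
R2 ← R2 − 25/8·R3.
Reading off the reduced rows gives a = 2, b = 6, c = -5.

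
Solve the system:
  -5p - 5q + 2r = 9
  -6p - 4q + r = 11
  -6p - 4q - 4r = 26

p = -1, q = -2, r = -3

Row-reduce the augmented matrix:
R1 ← R1 / (-5).
R2 ← R2 + 6·R1.
R3 ← R3 + 6·R1.
R2 ← R2 / (2).
R1 ← R1 − 1·R2.
R3 ← R3 − 2·R2.
R3 ← R3 / (-5).
R1 ← R1 − 3/10·R3.
R2 ← R2 + 7/10·R3.
Reading off the reduced rows gives p = -1, q = -2, r = -3.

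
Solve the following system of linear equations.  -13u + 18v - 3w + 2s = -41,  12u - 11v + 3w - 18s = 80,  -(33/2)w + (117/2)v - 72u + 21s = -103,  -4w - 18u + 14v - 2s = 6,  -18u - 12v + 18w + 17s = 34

no solution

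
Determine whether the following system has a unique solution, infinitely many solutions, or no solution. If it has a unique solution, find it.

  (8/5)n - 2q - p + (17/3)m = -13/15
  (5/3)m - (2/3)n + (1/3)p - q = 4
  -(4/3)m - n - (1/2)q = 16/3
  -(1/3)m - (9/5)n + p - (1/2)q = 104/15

no solution

Row-reduce:
R1 ← R1 / (17/3).
R2 ← R2 − 5/3·R1.
R3 ← R3 + 4/3·R1.
R4 ← R4 + 1/3·R1.
R2 ← R2 / (-58/51).
R1 ← R1 − 24/85·R2.
R3 ← R3 + 53/85·R2.
R4 ← R4 + 29/17·R2.
R3 ← R3 / (-84/145).
R1 ← R1 + 3/145·R3.
R2 ← R2 + 16/29·R3.
Row 4 reduces to 0 = 1/2, a contradiction. The system is inconsistent.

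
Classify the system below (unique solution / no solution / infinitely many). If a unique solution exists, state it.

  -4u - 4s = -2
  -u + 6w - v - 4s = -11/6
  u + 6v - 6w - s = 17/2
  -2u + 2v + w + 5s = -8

Row-reduce the augmented matrix:
R1 ← R1 / (-4).
R2 ← R2 + 1·R1.
R3 ← R3 − 1·R1.
R4 ← R4 + 2·R1.
R2 ← R2 / (-1).
R3 ← R3 − 6·R2.
R4 ← R4 − 2·R2.
R3 ← R3 / (30).
R2 ← R2 + 6·R3.
R4 ← R4 − 13·R3.
R4 ← R4 / (29/3).
R1 ← R1 − 1·R4.
R2 ← R2 + 1·R4.
R3 ← R3 + 2/3·R4.
Reading off the reduced rows gives u = 3/2, v = 1/3, w = -2/3, s = -1.

u = 3/2, v = 1/3, w = -2/3, s = -1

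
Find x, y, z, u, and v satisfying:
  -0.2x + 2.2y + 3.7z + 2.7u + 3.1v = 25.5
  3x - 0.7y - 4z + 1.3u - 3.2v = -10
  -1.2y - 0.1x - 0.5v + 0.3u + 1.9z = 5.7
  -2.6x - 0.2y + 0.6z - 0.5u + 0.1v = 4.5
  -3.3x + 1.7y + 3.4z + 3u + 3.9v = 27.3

x = -2, y = 4, z = 4, u = 4, v = -3

Row-reduce the augmented matrix:
R1 ← R1 / (-1/5).
R2 ← R2 − 3·R1.
R3 ← R3 + 1/10·R1.
R4 ← R4 + 13/5·R1.
R5 ← R5 + 33/10·R1.
R2 ← R2 / (323/10).
R1 ← R1 + 11·R2.
R3 ← R3 + 23/10·R2.
R4 ← R4 + 144/5·R2.
R5 ← R5 + 173/5·R2.
R3 ← R3 / (24013/6460).
R1 ← R1 + 621/646·R3.
R2 ← R2 − 515/323·R3.
R4 ← R4 + 1021/646·R3.
R5 ← R5 + 16039/6460·R3.
R4 ← R4 / (597851/240130).
R1 ← R1 − 29620/24013·R4.
R2 ← R2 − 11233/24013·R4.
R3 ← R3 − 12445/24013·R4.
R5 ← R5 − 1083759/240130·R4.
R5 ← R5 / (5717996/2989255).
R1 ← R1 − 50458/597851·R5.
R2 ← R2 − 665953/597851·R5.
R3 ← R3 − 309630/597851·R5.
R4 ← R4 + 276777/597851·R5.
Reading off the reduced rows gives x = -2, y = 4, z = 4, u = 4, v = -3.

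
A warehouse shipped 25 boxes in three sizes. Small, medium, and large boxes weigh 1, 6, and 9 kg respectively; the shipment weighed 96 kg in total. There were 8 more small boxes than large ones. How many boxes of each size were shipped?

Let s = small boxes, m = medium boxes, l = large boxes.
  s + m + l = 25
  s + 6m + 9l = 96
  s - l = 8
Row-reduce the augmented matrix:
R2 ← R2 − 1·R1.
R3 ← R3 − 1·R1.
R2 ← R2 / (5).
R1 ← R1 − 1·R2.
R3 ← R3 + 1·R2.
R3 ← R3 / (-2/5).
R1 ← R1 + 3/5·R3.
R2 ← R2 − 8/5·R3.
Reading off the reduced rows gives s = 15, m = 3, l = 7.

small boxes: 15, medium boxes: 3, large boxes: 7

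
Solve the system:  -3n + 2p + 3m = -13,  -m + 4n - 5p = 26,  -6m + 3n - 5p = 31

Row-reduce the augmented matrix:
R1 ← R1 / (3).
R2 ← R2 + 1·R1.
R3 ← R3 + 6·R1.
R2 ← R2 / (3).
R1 ← R1 + 1·R2.
R3 ← R3 + 3·R2.
R3 ← R3 / (-16/3).
R1 ← R1 + 7/9·R3.
R2 ← R2 + 13/9·R3.
Reading off the reduced rows gives m = -1, n = 0, p = -5.

m = -1, n = 0, p = -5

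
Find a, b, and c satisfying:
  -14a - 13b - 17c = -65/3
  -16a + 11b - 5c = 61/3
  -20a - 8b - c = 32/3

a = -1, b = 1, c = 4/3

Row-reduce the augmented matrix:
R1 ← R1 / (-14).
R2 ← R2 + 16·R1.
R3 ← R3 + 20·R1.
R2 ← R2 / (181/7).
R1 ← R1 − 13/14·R2.
R3 ← R3 − 74/7·R2.
R3 ← R3 / (3147/181).
R1 ← R1 − 126/181·R3.
R2 ← R2 − 101/181·R3.
Reading off the reduced rows gives a = -1, b = 1, c = 4/3.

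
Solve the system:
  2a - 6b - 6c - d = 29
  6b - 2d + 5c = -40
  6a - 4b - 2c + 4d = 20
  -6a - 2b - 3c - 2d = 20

infinitely many solutions

Row-reduce:
R1 ← R1 / (2).
R3 ← R3 − 6·R1.
R4 ← R4 + 6·R1.
R2 ← R2 / (6).
R1 ← R1 + 3·R2.
R3 ← R3 − 14·R2.
R4 ← R4 + 20·R2.
R3 ← R3 / (13/3).
R1 ← R1 + 1/2·R3.
R2 ← R2 − 5/6·R3.
R4 ← R4 + 13/3·R3.
Rank is 3 with 4 unknowns, leaving d free.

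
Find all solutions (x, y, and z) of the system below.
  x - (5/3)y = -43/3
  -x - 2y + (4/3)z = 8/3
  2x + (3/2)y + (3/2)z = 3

Row-reduce the augmented matrix:
R2 ← R2 + 1·R1.
R3 ← R3 − 2·R1.
R2 ← R2 / (-11/3).
R1 ← R1 + 5/3·R2.
R3 ← R3 − 29/6·R2.
R3 ← R3 / (215/66).
R1 ← R1 + 20/33·R3.
R2 ← R2 + 4/11·R3.
Reading off the reduced rows gives x = -6, y = 5, z = 5.

x = -6, y = 5, z = 5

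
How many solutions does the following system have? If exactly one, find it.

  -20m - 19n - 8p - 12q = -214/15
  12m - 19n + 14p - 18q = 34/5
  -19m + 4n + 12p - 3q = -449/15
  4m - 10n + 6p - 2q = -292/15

m = 4/3, n = 2, p = -9/5, q = -3

Row-reduce the augmented matrix:
R1 ← R1 / (-20).
R2 ← R2 − 12·R1.
R3 ← R3 + 19·R1.
R4 ← R4 − 4·R1.
R2 ← R2 / (-152/5).
R1 ← R1 − 19/20·R2.
R3 ← R3 − 441/20·R2.
R4 ← R4 + 69/5·R2.
R3 ← R3 / (7987/304).
R1 ← R1 − 11/16·R3.
R2 ← R2 + 23/76·R3.
R4 ← R4 − 17/76·R3.
R4 ← R4 / (8128/1141).
R1 ← R1 − 81/1141·R4.
R2 ← R2 − 816/1141·R4.
R3 ← R3 + 429/1141·R4.
Reading off the reduced rows gives m = 4/3, n = 2, p = -9/5, q = -3.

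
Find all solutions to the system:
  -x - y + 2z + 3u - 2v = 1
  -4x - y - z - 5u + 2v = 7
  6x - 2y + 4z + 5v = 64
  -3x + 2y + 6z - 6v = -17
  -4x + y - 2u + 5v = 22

Row-reduce the augmented matrix:
R1 ← R1 / (-1).
R2 ← R2 + 4·R1.
R3 ← R3 − 6·R1.
R4 ← R4 + 3·R1.
R5 ← R5 + 4·R1.
R2 ← R2 / (3).
R1 ← R1 − 1·R2.
R3 ← R3 + 8·R2.
R4 ← R4 − 5·R2.
R5 ← R5 − 5·R2.
R3 ← R3 / (-8).
R1 ← R1 − 1·R3.
R2 ← R2 + 3·R3.
R4 ← R4 − 15·R3.
R5 ← R5 − 7·R3.
R4 ← R4 / (-383/12).
R1 ← R1 + 3/4·R4.
R2 ← R2 − 55/12·R4.
R3 ← R3 − 41/12·R4.
R5 ← R5 + 115/12·R4.
R5 ← R5 / (5725/766).
R1 ← R1 − 249/383·R5.
R2 ← R2 + 873/766·R5.
R3 ← R3 + 113/383·R5.
R4 ← R4 + 485/766·R5.
Reading off the reduced rows gives x = 1, y = -4, z = 5, u = 0, v = 6.

x = 1, y = -4, z = 5, u = 0, v = 6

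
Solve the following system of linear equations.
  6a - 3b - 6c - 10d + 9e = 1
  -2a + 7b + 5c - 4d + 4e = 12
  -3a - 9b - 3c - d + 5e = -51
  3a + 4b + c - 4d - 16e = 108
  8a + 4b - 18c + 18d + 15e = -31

a = -2, b = 6, c = -6, d = -4, e = -5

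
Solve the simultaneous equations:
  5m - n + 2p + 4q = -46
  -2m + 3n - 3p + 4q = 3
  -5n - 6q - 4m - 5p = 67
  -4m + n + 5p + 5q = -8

Row-reduce the augmented matrix:
R1 ← R1 / (5).
R2 ← R2 + 2·R1.
R3 ← R3 + 4·R1.
R4 ← R4 + 4·R1.
R2 ← R2 / (13/5).
R1 ← R1 + 1/5·R2.
R3 ← R3 + 29/5·R2.
R4 ← R4 − 1/5·R2.
R3 ← R3 / (-108/13).
R1 ← R1 − 3/13·R3.
R2 ← R2 + 11/13·R3.
R4 ← R4 − 88/13·R3.
R4 ← R4 / (47/3).
R1 ← R1 − 3/2·R4.
R2 ← R2 − 7/6·R4.
R3 ← R3 + 7/6·R4.
Reading off the reduced rows gives m = -6, n = -2, p = -3, q = -3.

m = -6, n = -2, p = -3, q = -3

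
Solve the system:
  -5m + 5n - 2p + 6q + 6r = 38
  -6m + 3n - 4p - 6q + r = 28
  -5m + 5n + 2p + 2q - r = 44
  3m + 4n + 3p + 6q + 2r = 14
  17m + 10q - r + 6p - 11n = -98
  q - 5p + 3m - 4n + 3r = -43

no solution

Row-reduce:
R1 ← R1 / (-5).
R2 ← R2 + 6·R1.
R3 ← R3 + 5·R1.
R4 ← R4 − 3·R1.
R5 ← R5 − 17·R1.
R6 ← R6 − 3·R1.
R2 ← R2 / (-3).
R1 ← R1 + 1·R2.
R4 ← R4 − 7·R2.
R5 ← R5 − 6·R2.
R6 ← R6 + 1·R2.
R3 ← R3 / (4).
R1 ← R1 − 14/15·R3.
R2 ← R2 − 8/15·R3.
R4 ← R4 + 29/15·R3.
R5 ← R5 + 4·R3.
R6 ← R6 + 17/3·R3.
R4 ← R4 / (-347/15).
R1 ← R1 − 62/15·R4.
R2 ← R2 − 74/15·R4.
R3 ← R3 + 1·R4.
R6 ← R6 − 10/3·R4.
Swap R5 and R6.
R5 ← R5 / (-4185/1388).
R1 ← R1 − 108/347·R5.
R2 ← R2 − 269/694·R5.
R3 ← R3 + 847/694·R5.
R4 ← R4 − 735/1388·R5.
Row 6 reduces to 0 = 2, a contradiction. The system is inconsistent.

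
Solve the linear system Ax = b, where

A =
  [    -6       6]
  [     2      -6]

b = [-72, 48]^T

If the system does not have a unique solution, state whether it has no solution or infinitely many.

Row-reduce the augmented matrix:
R1 ← R1 / (-6).
R2 ← R2 − 2·R1.
R2 ← R2 / (-4).
R1 ← R1 + 1·R2.
Reading off the reduced rows gives x_1 = 6, x_2 = -6.

x_1 = 6, x_2 = -6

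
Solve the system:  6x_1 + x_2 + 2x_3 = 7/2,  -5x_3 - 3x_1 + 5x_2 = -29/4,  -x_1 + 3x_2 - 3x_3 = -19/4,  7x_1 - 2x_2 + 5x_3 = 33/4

x_1 = -1/2, x_2 = 1, x_3 = 11/4

Row-reduce the augmented matrix:
R1 ← R1 / (6).
R2 ← R2 + 3·R1.
R3 ← R3 + 1·R1.
R4 ← R4 − 7·R1.
R2 ← R2 / (11/2).
R1 ← R1 − 1/6·R2.
R3 ← R3 − 19/6·R2.
R4 ← R4 + 19/6·R2.
R3 ← R3 / (-4/11).
R1 ← R1 − 5/11·R3.
R2 ← R2 + 8/11·R3.
R4 ← R4 − 4/11·R3.
R4 reduces to 0 = 0, so the extra equation is consistent.
Reading off the reduced rows gives x_1 = -1/2, x_2 = 1, x_3 = 11/4.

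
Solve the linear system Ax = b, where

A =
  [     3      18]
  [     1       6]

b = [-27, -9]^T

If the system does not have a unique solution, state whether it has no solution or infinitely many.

Row-reduce:
R1 ← R1 / (3).
R2 ← R2 − 1·R1.
Rank is 1 with 2 unknowns, leaving x_2 free.

infinitely many solutions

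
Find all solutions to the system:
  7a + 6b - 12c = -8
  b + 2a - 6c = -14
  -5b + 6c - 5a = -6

Row-reduce:
R1 ← R1 / (7).
R2 ← R2 − 2·R1.
R3 ← R3 + 5·R1.
R2 ← R2 / (-5/7).
R1 ← R1 − 6/7·R2.
R3 ← R3 + 5/7·R2.
Rank is 2 with 3 unknowns, leaving c free.

infinitely many solutions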